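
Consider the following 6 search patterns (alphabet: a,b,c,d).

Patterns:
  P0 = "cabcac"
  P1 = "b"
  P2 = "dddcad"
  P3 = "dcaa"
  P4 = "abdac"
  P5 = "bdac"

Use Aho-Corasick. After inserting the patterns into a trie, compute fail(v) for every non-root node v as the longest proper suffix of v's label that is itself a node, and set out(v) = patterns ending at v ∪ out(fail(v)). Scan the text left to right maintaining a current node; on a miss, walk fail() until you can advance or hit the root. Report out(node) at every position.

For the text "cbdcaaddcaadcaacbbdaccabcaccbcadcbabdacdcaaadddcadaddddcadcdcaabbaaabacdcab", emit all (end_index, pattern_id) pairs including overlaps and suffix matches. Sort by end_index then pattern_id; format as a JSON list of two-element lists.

Construct AC machine:
Trie nodes:
  n0 'ε': a→17 b→7 c→1 d→8
  n1 'c': a→2
  n2 'ca': b→3
  n3 'cab': c→4
  n4 'cabc': a→5
  n5 'cabca': c→6
  n6 'cabcac': ·  [P0 ends]
  n7 'b': d→22  [P1 ends]
  n8 'd': c→14 d→9
  n9 'dd': d→10
  n10 'ddd': c→11
  n11 'dddc': a→12
  n12 'dddca': d→13
  n13 'dddcad': ·  [P2 ends]
  n14 'dc': a→15
  n15 'dca': a→16
  n16 'dcaa': ·  [P3 ends]
  n17 'a': b→18
  n18 'ab': d→19
  n19 'abd': a→20
  n20 'abda': c→21
  n21 'abdac': ·  [P4 ends]
  n22 'bd': a→23
  n23 'bda': c→24
  n24 'bdac': ·  [P5 ends]

Failure links (BFS by depth):
  fail(1) 'c': from fail(0)=0 chase 'c': 0 ⇒ 0;  out=∅∪out(0)=∅
  fail(7) 'b': from fail(0)=0 chase 'b': 0 ⇒ 0;  out={1}∪out(0)={1}
  fail(8) 'd': from fail(0)=0 chase 'd': 0 ⇒ 0;  out=∅∪out(0)=∅
  fail(17) 'a': from fail(0)=0 chase 'a': 0 ⇒ 0;  out=∅∪out(0)=∅
  fail(2) 'ca': from fail(1)=0 chase 'a': 0 ⇒ 17;  out=∅∪out(17)=∅
  fail(9) 'dd': from fail(8)=0 chase 'd': 0 ⇒ 8;  out=∅∪out(8)=∅
  fail(14) 'dc': from fail(8)=0 chase 'c': 0 ⇒ 1;  out=∅∪out(1)=∅
  fail(18) 'ab': from fail(17)=0 chase 'b': 0 ⇒ 7;  out=∅∪out(7)={1}
  fail(22) 'bd': from fail(7)=0 chase 'd': 0 ⇒ 8;  out=∅∪out(8)=∅
  fail(3) 'cab': from fail(2)=17 chase 'b': 17 ⇒ 18;  out=∅∪out(18)={1}
  fail(10) 'ddd': from fail(9)=8 chase 'd': 8 ⇒ 9;  out=∅∪out(9)=∅
  fail(15) 'dca': from fail(14)=1 chase 'a': 1 ⇒ 2;  out=∅∪out(2)=∅
  fail(19) 'abd': from fail(18)=7 chase 'd': 7 ⇒ 22;  out=∅∪out(22)=∅
  fail(23) 'bda': from fail(22)=8 chase 'a': 8→0 ⇒ 17;  out=∅∪out(17)=∅
  fail(4) 'cabc': from fail(3)=18 chase 'c': 18→7→0 ⇒ 1;  out=∅∪out(1)=∅
  fail(11) 'dddc': from fail(10)=9 chase 'c': 9→8 ⇒ 14;  out=∅∪out(14)=∅
  fail(16) 'dcaa': from fail(15)=2 chase 'a': 2→17→0 ⇒ 17;  out={3}∪out(17)={3}
  fail(20) 'abda': from fail(19)=22 chase 'a': 22 ⇒ 23;  out=∅∪out(23)=∅
  fail(24) 'bdac': from fail(23)=17 chase 'c': 17→0 ⇒ 1;  out={5}∪out(1)={5}
  fail(5) 'cabca': from fail(4)=1 chase 'a': 1 ⇒ 2;  out=∅∪out(2)=∅
  fail(12) 'dddca': from fail(11)=14 chase 'a': 14 ⇒ 15;  out=∅∪out(15)=∅
  fail(21) 'abdac': from fail(20)=23 chase 'c': 23 ⇒ 24;  out={4}∪out(24)={4,5}
  fail(6) 'cabcac': from fail(5)=2 chase 'c': 2→17→0 ⇒ 1;  out={0}∪out(1)={0}
  fail(13) 'dddcad': from fail(12)=15 chase 'd': 15→2→17→0 ⇒ 8;  out={2}∪out(8)={2}

Scan:
i=0 'c': node 0→1
i=1 'b': node 1→7 (fail-walked)  ** P1@[1:1]
i=2 'd': node 7→22
i=3 'c': node 22→14 (fail-walked)
i=4 'a': node 14→15
i=5 'a': node 15→16  ** P3@[2:5]
i=6 'd': node 16→8 (fail-walked)
i=7 'd': node 8→9
i=8 'c': node 9→14 (fail-walked)
i=9 'a': node 14→15
i=10 'a': node 15→16  ** P3@[7:10]
i=11 'd': node 16→8 (fail-walked)
i=12 'c': node 8→14
i=13 'a': node 14→15
i=14 'a': node 15→16  ** P3@[11:14]
i=15 'c': node 16→1 (fail-walked)
i=16 'b': node 1→7 (fail-walked)  ** P1@[16:16]
i=17 'b': node 7→7 (fail-walked)  ** P1@[17:17]
i=18 'd': node 7→22
i=19 'a': node 22→23
i=20 'c': node 23→24  ** P5@[17:20]
i=21 'c': node 24→1 (fail-walked)
i=22 'a': node 1→2
i=23 'b': node 2→3  ** P1@[23:23]
i=24 'c': node 3→4
i=25 'a': node 4→5
i=26 'c': node 5→6  ** P0@[21:26]
i=27 'c': node 6→1 (fail-walked)
i=28 'b': node 1→7 (fail-walked)  ** P1@[28:28]
i=29 'c': node 7→1 (fail-walked)
i=30 'a': node 1→2
i=31 'd': node 2→8 (fail-walked)
i=32 'c': node 8→14
i=33 'b': node 14→7 (fail-walked)  ** P1@[33:33]
i=34 'a': node 7→17 (fail-walked)
i=35 'b': node 17→18  ** P1@[35:35]
i=36 'd': node 18→19
i=37 'a': node 19→20
i=38 'c': node 20→21  ** P4@[34:38],P5@[35:38]
i=39 'd': node 21→8 (fail-walked)
i=40 'c': node 8→14
i=41 'a': node 14→15
i=42 'a': node 15→16  ** P3@[39:42]
i=43 'a': node 16→17 (fail-walked)
i=44 'd': node 17→8 (fail-walked)
i=45 'd': node 8→9
i=46 'd': node 9→10
i=47 'c': node 10→11
i=48 'a': node 11→12
i=49 'd': node 12→13  ** P2@[44:49]
i=50 'a': node 13→17 (fail-walked)
i=51 'd': node 17→8 (fail-walked)
i=52 'd': node 8→9
i=53 'd': node 9→10
i=54 'd': node 10→10 (fail-walked)
i=55 'c': node 10→11
i=56 'a': node 11→12
i=57 'd': node 12→13  ** P2@[52:57]
i=58 'c': node 13→14 (fail-walked)
i=59 'd': node 14→8 (fail-walked)
i=60 'c': node 8→14
i=61 'a': node 14→15
i=62 'a': node 15→16  ** P3@[59:62]
i=63 'b': node 16→18 (fail-walked)  ** P1@[63:63]
i=64 'b': node 18→7 (fail-walked)  ** P1@[64:64]
i=65 'a': node 7→17 (fail-walked)
i=66 'a': node 17→17 (fail-walked)
i=67 'a': node 17→17 (fail-walked)
i=68 'b': node 17→18  ** P1@[68:68]
i=69 'a': node 18→17 (fail-walked)
i=70 'c': node 17→1 (fail-walked)
i=71 'd': node 1→8 (fail-walked)
i=72 'c': node 8→14
i=73 'a': node 14→15
i=74 'b': node 15→3 (fail-walked)  ** P1@[74:74]

All matches (sorted): [[1,1],[5,3],[10,3],[14,3],[16,1],[17,1],[20,5],[23,1],[26,0],[28,1],[33,1],[35,1],[38,4],[38,5],[42,3],[49,2],[57,2],[62,3],[63,1],[64,1],[68,1],[74,1]]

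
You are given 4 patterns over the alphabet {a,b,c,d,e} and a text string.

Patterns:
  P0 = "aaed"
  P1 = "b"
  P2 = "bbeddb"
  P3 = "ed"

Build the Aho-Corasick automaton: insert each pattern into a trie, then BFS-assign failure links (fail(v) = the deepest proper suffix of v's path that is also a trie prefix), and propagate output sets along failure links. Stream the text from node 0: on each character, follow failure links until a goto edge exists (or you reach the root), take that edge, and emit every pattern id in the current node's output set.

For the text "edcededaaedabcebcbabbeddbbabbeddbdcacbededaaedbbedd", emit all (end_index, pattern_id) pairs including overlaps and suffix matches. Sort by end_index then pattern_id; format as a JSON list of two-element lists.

Construct AC machine:
Trie (insert patterns):
  n0 'ε': a→1 b→5 e→11
  n1 'a': a→2
  n2 'aa': e→3
  n3 'aae': d→4
  n4 'aaed': ·  [P0 ends]
  n5 'b': b→6  [P1 ends]
  n6 'bb': e→7
  n7 'bbe': d→8
  n8 'bbed': d→9
  n9 'bbedd': b→10
  n10 'bbeddb': ·  [P2 ends]
  n11 'e': d→12
  n12 'ed': ·  [P3 ends]

Failure links (BFS by depth):
  n1('a'): parent n0 fail=0; on 'a' 0 → fail=0;  out ∅∪∅=∅
  n5('b'): parent n0 fail=0; on 'b' 0 → fail=0;  out {1}∪∅={1}
  n11('e'): parent n0 fail=0; on 'e' 0 → fail=0;  out ∅∪∅=∅
  n2('aa'): parent n1 fail=0; on 'a' 0 → fail=1;  out ∅∪∅=∅
  n6('bb'): parent n5 fail=0; on 'b' 0 → fail=5;  out ∅∪{1}={1}
  n12('ed'): parent n11 fail=0; on 'd' 0 → fail=0;  out {3}∪∅={3}
  n3('aae'): parent n2 fail=1; on 'e' 1→0 → fail=11;  out ∅∪∅=∅
  n7('bbe'): parent n6 fail=5; on 'e' 5→0 → fail=11;  out ∅∪∅=∅
  n4('aaed'): parent n3 fail=11; on 'd' 11 → fail=12;  out {0}∪{3}={0,3}
  n8('bbed'): parent n7 fail=11; on 'd' 11 → fail=12;  out ∅∪{3}={3}
  n9('bbedd'): parent n8 fail=12; on 'd' 12→0 → fail=0;  out ∅∪∅=∅
  n10('bbeddb'): parent n9 fail=0; on 'b' 0 → fail=5;  out {2}∪{1}={1,2}

Scan:
i=0 'e': node 0→11
i=1 'd': node 11→12  ** P3@[0:1]
i=2 'c': node 12→0 (via fail)
i=3 'e': node 0→11
i=4 'd': node 11→12  ** P3@[3:4]
i=5 'e': node 12→11 (via fail)
i=6 'd': node 11→12  ** P3@[5:6]
i=7 'a': node 12→1 (via fail)
i=8 'a': node 1→2
i=9 'e': node 2→3
i=10 'd': node 3→4  ** P0@[7:10],P3@[9:10]
i=11 'a': node 4→1 (via fail)
i=12 'b': node 1→5 (via fail)  ** P1@[12:12]
i=13 'c': node 5→0 (via fail)
i=14 'e': node 0→11
i=15 'b': node 11→5 (via fail)  ** P1@[15:15]
i=16 'c': node 5→0 (via fail)
i=17 'b': node 0→5  ** P1@[17:17]
i=18 'a': node 5→1 (via fail)
i=19 'b': node 1→5 (via fail)  ** P1@[19:19]
i=20 'b': node 5→6  ** P1@[20:20]
i=21 'e': node 6→7
i=22 'd': node 7→8  ** P3@[21:22]
i=23 'd': node 8→9
i=24 'b': node 9→10  ** P1@[24:24],P2@[19:24]
i=25 'b': node 10→6 (via fail)  ** P1@[25:25]
i=26 'a': node 6→1 (via fail)
i=27 'b': node 1→5 (via fail)  ** P1@[27:27]
i=28 'b': node 5→6  ** P1@[28:28]
i=29 'e': node 6→7
i=30 'd': node 7→8  ** P3@[29:30]
i=31 'd': node 8→9
i=32 'b': node 9→10  ** P1@[32:32],P2@[27:32]
i=33 'd': node 10→0 (via fail)
i=34 'c': node 0→0
i=35 'a': node 0→1
i=36 'c': node 1→0 (via fail)
i=37 'b': node 0→5  ** P1@[37:37]
i=38 'e': node 5→11 (via fail)
i=39 'd': node 11→12  ** P3@[38:39]
i=40 'e': node 12→11 (via fail)
i=41 'd': node 11→12  ** P3@[40:41]
i=42 'a': node 12→1 (via fail)
i=43 'a': node 1→2
i=44 'e': node 2→3
i=45 'd': node 3→4  ** P0@[42:45],P3@[44:45]
i=46 'b': node 4→5 (via fail)  ** P1@[46:46]
i=47 'b': node 5→6  ** P1@[47:47]
i=48 'e': node 6→7
i=49 'd': node 7→8  ** P3@[48:49]
i=50 'd': node 8→9

Result: [[1,3],[4,3],[6,3],[10,0],[10,3],[12,1],[15,1],[17,1],[19,1],[20,1],[22,3],[24,1],[24,2],[25,1],[27,1],[28,1],[30,3],[32,1],[32,2],[37,1],[39,3],[41,3],[45,0],[45,3],[46,1],[47,1],[49,3]]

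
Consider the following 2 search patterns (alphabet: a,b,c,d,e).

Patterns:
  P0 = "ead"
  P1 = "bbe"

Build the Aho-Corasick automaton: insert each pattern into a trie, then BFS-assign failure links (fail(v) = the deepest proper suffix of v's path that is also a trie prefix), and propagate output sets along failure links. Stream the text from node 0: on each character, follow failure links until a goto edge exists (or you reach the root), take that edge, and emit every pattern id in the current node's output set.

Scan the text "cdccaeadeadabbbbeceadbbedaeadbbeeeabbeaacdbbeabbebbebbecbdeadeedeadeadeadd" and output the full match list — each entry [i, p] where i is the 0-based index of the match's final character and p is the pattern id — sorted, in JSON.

Build:
Trie nodes:
  n0 'ε': b→4 e→1
  n1 'e': a→2
  n2 'ea': d→3
  n3 'ead': ·  ←P0
  n4 'b': b→5
  n5 'bb': e→6
  n6 'bbe': ·  ←P1

BFS fail/out derivation:
  n1('e'): parent n0 fail=0; on 'e' 0 → fail=0;  out ∅∪∅=∅
  n4('b'): parent n0 fail=0; on 'b' 0 → fail=0;  out ∅∪∅=∅
  n2('ea'): parent n1 fail=0; on 'a' 0 → fail=0;  out ∅∪∅=∅
  n5('bb'): parent n4 fail=0; on 'b' 0 → fail=4;  out ∅∪∅=∅
  n3('ead'): parent n2 fail=0; on 'd' 0 → fail=0;  out {0}∪∅={0}
  n6('bbe'): parent n5 fail=4; on 'e' 4→0 → fail=1;  out {1}∪∅={1}

Run:
i=0 'c': node 0→0
i=1 'd': node 0→0
i=2 'c': node 0→0
i=3 'c': node 0→0
i=4 'a': node 0→0
i=5 'e': node 0→1
i=6 'a': node 1→2
i=7 'd': node 2→3  ** P0@[5:7]
i=8 'e': node 3→1 (fail-walked)
i=9 'a': node 1→2
i=10 'd': node 2→3  ** P0@[8:10]
i=11 'a': node 3→0 (fail-walked)
i=12 'b': node 0→4
i=13 'b': node 4→5
i=14 'b': node 5→5 (fail-walked)
i=15 'b': node 5→5 (fail-walked)
i=16 'e': node 5→6  ** P1@[14:16]
i=17 'c': node 6→0 (fail-walked)
i=18 'e': node 0→1
i=19 'a': node 1→2
i=20 'd': node 2→3  ** P0@[18:20]
i=21 'b': node 3→4 (fail-walked)
i=22 'b': node 4→5
i=23 'e': node 5→6  ** P1@[21:23]
i=24 'd': node 6→0 (fail-walked)
i=25 'a': node 0→0
i=26 'e': node 0→1
i=27 'a': node 1→2
i=28 'd': node 2→3  ** P0@[26:28]
i=29 'b': node 3→4 (fail-walked)
i=30 'b': node 4→5
i=31 'e': node 5→6  ** P1@[29:31]
i=32 'e': node 6→1 (fail-walked)
i=33 'e': node 1→1 (fail-walked)
i=34 'a': node 1→2
i=35 'b': node 2→4 (fail-walked)
i=36 'b': node 4→5
i=37 'e': node 5→6  ** P1@[35:37]
i=38 'a': node 6→2 (fail-walked)
i=39 'a': node 2→0 (fail-walked)
i=40 'c': node 0→0
i=41 'd': node 0→0
i=42 'b': node 0→4
i=43 'b': node 4→5
i=44 'e': node 5→6  ** P1@[42:44]
i=45 'a': node 6→2 (fail-walked)
i=46 'b': node 2→4 (fail-walked)
i=47 'b': node 4→5
i=48 'e': node 5→6  ** P1@[46:48]
i=49 'b': node 6→4 (fail-walked)
i=50 'b': node 4→5
i=51 'e': node 5→6  ** P1@[49:51]
i=52 'b': node 6→4 (fail-walked)
i=53 'b': node 4→5
i=54 'e': node 5→6  ** P1@[52:54]
i=55 'c': node 6→0 (fail-walked)
i=56 'b': node 0→4
i=57 'd': node 4→0 (fail-walked)
i=58 'e': node 0→1
i=59 'a': node 1→2
i=60 'd': node 2→3  ** P0@[58:60]
i=61 'e': node 3→1 (fail-walked)
i=62 'e': node 1→1 (fail-walked)
i=63 'd': node 1→0 (fail-walked)
i=64 'e': node 0→1
i=65 'a': node 1→2
i=66 'd': node 2→3  ** P0@[64:66]
i=67 'e': node 3→1 (fail-walked)
i=68 'a': node 1→2
i=69 'd': node 2→3  ** P0@[67:69]
i=70 'e': node 3→1 (fail-walked)
i=71 'a': node 1→2
i=72 'd': node 2→3  ** P0@[70:72]
i=73 'd': node 3→0 (fail-walked)

All matches (sorted): [[7,0],[10,0],[16,1],[20,0],[23,1],[28,0],[31,1],[37,1],[44,1],[48,1],[51,1],[54,1],[60,0],[66,0],[69,0],[72,0]]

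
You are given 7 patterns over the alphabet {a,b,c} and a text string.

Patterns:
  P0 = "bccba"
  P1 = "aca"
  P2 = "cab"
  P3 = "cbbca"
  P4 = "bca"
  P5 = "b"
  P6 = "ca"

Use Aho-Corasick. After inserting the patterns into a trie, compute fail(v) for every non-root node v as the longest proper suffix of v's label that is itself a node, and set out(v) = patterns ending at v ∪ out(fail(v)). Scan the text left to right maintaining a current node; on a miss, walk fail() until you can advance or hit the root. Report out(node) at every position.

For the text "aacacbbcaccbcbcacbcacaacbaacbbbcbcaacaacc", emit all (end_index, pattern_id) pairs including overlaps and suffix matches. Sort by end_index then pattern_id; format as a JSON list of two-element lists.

Build automaton:
Trie nodes:
  n0 'ε': a→6 b→1 c→9
  n1 'b': c→2  [P5 ends]
  n2 'bc': a→16 c→3
  n3 'bcc': b→4
  n4 'bccb': a→5
  n5 'bccba': ·  [P0 ends]
  n6 'a': c→7
  n7 'ac': a→8
  n8 'aca': ·  [P1 ends]
  n9 'c': a→10 b→12
  n10 'ca': b→11  [P6 ends]
  n11 'cab': ·  [P2 ends]
  n12 'cb': b→13
  n13 'cbb': c→14
  n14 'cbbc': a→15
  n15 'cbbca': ·  [P3 ends]
  n16 'bca': ·  [P4 ends]

Failure links (BFS by depth):
  n1('b'): parent n0 fail=0; on 'b' 0 → fail=0;  out {5}∪∅={5}
  n6('a'): parent n0 fail=0; on 'a' 0 → fail=0;  out ∅∪∅=∅
  n9('c'): parent n0 fail=0; on 'c' 0 → fail=0;  out ∅∪∅=∅
  n2('bc'): parent n1 fail=0; on 'c' 0 → fail=9;  out ∅∪∅=∅
  n7('ac'): parent n6 fail=0; on 'c' 0 → fail=9;  out ∅∪∅=∅
  n10('ca'): parent n9 fail=0; on 'a' 0 → fail=6;  out {6}∪∅={6}
  n12('cb'): parent n9 fail=0; on 'b' 0 → fail=1;  out ∅∪{5}={5}
  n3('bcc'): parent n2 fail=9; on 'c' 9→0 → fail=9;  out ∅∪∅=∅
  n8('aca'): parent n7 fail=9; on 'a' 9 → fail=10;  out {1}∪{6}={1,6}
  n11('cab'): parent n10 fail=6; on 'b' 6→0 → fail=1;  out {2}∪{5}={2,5}
  n13('cbb'): parent n12 fail=1; on 'b' 1→0 → fail=1;  out ∅∪{5}={5}
  n16('bca'): parent n2 fail=9; on 'a' 9 → fail=10;  out {4}∪{6}={4,6}
  n4('bccb'): parent n3 fail=9; on 'b' 9 → fail=12;  out ∅∪{5}={5}
  n14('cbbc'): parent n13 fail=1; on 'c' 1 → fail=2;  out ∅∪∅=∅
  n5('bccba'): parent n4 fail=12; on 'a' 12→1→0 → fail=6;  out {0}∪∅={0}
  n15('cbbca'): parent n14 fail=2; on 'a' 2 → fail=16;  out {3}∪{4,6}={3,4,6}

Text stream:
pos 0 'a': at 6
pos 1 'a': at 6 ·f
pos 2 'c': at 7
pos 3 'a': at 8  emit P1@[1:3],P6@[2:3]
pos 4 'c': at 7 ·f
pos 5 'b': at 12 ·f  emit P5@[5:5]
pos 6 'b': at 13  emit P5@[6:6]
pos 7 'c': at 14
pos 8 'a': at 15  emit P3@[4:8],P4@[6:8],P6@[7:8]
pos 9 'c': at 7 ·f
pos 10 'c': at 9 ·f
pos 11 'b': at 12  emit P5@[11:11]
pos 12 'c': at 2 ·f
pos 13 'b': at 12 ·f  emit P5@[13:13]
pos 14 'c': at 2 ·f
pos 15 'a': at 16  emit P4@[13:15],P6@[14:15]
pos 16 'c': at 7 ·f
pos 17 'b': at 12 ·f  emit P5@[17:17]
pos 18 'c': at 2 ·f
pos 19 'a': at 16  emit P4@[17:19],P6@[18:19]
pos 20 'c': at 7 ·f
pos 21 'a': at 8  emit P1@[19:21],P6@[20:21]
pos 22 'a': at 6 ·f
pos 23 'c': at 7
pos 24 'b': at 12 ·f  emit P5@[24:24]
pos 25 'a': at 6 ·f
pos 26 'a': at 6 ·f
pos 27 'c': at 7
pos 28 'b': at 12 ·f  emit P5@[28:28]
pos 29 'b': at 13  emit P5@[29:29]
pos 30 'b': at 1 ·f  emit P5@[30:30]
pos 31 'c': at 2
pos 32 'b': at 12 ·f  emit P5@[32:32]
pos 33 'c': at 2 ·f
pos 34 'a': at 16  emit P4@[32:34],P6@[33:34]
pos 35 'a': at 6 ·f
pos 36 'c': at 7
pos 37 'a': at 8  emit P1@[35:37],P6@[36:37]
pos 38 'a': at 6 ·f
pos 39 'c': at 7
pos 40 'c': at 9 ·f

Result: [[3,1],[3,6],[5,5],[6,5],[8,3],[8,4],[8,6],[11,5],[13,5],[15,4],[15,6],[17,5],[19,4],[19,6],[21,1],[21,6],[24,5],[28,5],[29,5],[30,5],[32,5],[34,4],[34,6],[37,1],[37,6]]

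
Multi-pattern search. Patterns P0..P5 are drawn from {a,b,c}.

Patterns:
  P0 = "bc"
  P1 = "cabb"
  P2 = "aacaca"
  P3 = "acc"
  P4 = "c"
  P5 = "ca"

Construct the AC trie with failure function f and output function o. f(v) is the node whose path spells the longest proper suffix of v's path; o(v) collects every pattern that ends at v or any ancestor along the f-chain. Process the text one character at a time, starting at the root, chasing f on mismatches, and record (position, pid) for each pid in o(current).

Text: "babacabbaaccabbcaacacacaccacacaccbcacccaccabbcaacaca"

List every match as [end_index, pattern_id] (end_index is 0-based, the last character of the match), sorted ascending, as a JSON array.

Construct AC machine:
Trie (insert patterns):
  n0 'ε': a→7 b→1 c→3
  n1 'b': c→2
  n2 'bc': ·  [P0 ends]
  n3 'c': a→4  [P4 ends]
  n4 'ca': b→5  [P5 ends]
  n5 'cab': b→6
  n6 'cabb': ·  [P1 ends]
  n7 'a': a→8 c→13
  n8 'aa': c→9
  n9 'aac': a→10
  n10 'aaca': c→11
  n11 'aacac': a→12
  n12 'aacaca': ·  [P2 ends]
  n13 'ac': c→14
  n14 'acc': ·  [P3 ends]

Failure links (BFS by depth):
  fail(1) 'b': from fail(0)=0 chase 'b': 0 ⇒ 0;  out=∅∪out(0)=∅
  fail(3) 'c': from fail(0)=0 chase 'c': 0 ⇒ 0;  out={4}∪out(0)={4}
  fail(7) 'a': from fail(0)=0 chase 'a': 0 ⇒ 0;  out=∅∪out(0)=∅
  fail(2) 'bc': from fail(1)=0 chase 'c': 0 ⇒ 3;  out={0}∪out(3)={0,4}
  fail(4) 'ca': from fail(3)=0 chase 'a': 0 ⇒ 7;  out={5}∪out(7)={5}
  fail(8) 'aa': from fail(7)=0 chase 'a': 0 ⇒ 7;  out=∅∪out(7)=∅
  fail(13) 'ac': from fail(7)=0 chase 'c': 0 ⇒ 3;  out=∅∪out(3)={4}
  fail(5) 'cab': from fail(4)=7 chase 'b': 7→0 ⇒ 1;  out=∅∪out(1)=∅
  fail(9) 'aac': from fail(8)=7 chase 'c': 7 ⇒ 13;  out=∅∪out(13)={4}
  fail(14) 'acc': from fail(13)=3 chase 'c': 3→0 ⇒ 3;  out={3}∪out(3)={3,4}
  fail(6) 'cabb': from fail(5)=1 chase 'b': 1→0 ⇒ 1;  out={1}∪out(1)={1}
  fail(10) 'aaca': from fail(9)=13 chase 'a': 13→3 ⇒ 4;  out=∅∪out(4)={5}
  fail(11) 'aacac': from fail(10)=4 chase 'c': 4→7 ⇒ 13;  out=∅∪out(13)={4}
  fail(12) 'aacaca': from fail(11)=13 chase 'a': 13→3 ⇒ 4;  out={2}∪out(4)={2,5}

Text stream:
i=0 'b': node 0→1
i=1 'a': node 1→7 (fail-walked)
i=2 'b': node 7→1 (fail-walked)
i=3 'a': node 1→7 (fail-walked)
i=4 'c': node 7→13  ** P4@[4:4]
i=5 'a': node 13→4 (fail-walked)  ** P5@[4:5]
i=6 'b': node 4→5
i=7 'b': node 5→6  ** P1@[4:7]
i=8 'a': node 6→7 (fail-walked)
i=9 'a': node 7→8
i=10 'c': node 8→9  ** P4@[10:10]
i=11 'c': node 9→14 (fail-walked)  ** P3@[9:11],P4@[11:11]
i=12 'a': node 14→4 (fail-walked)  ** P5@[11:12]
i=13 'b': node 4→5
i=14 'b': node 5→6  ** P1@[11:14]
i=15 'c': node 6→2 (fail-walked)  ** P0@[14:15],P4@[15:15]
i=16 'a': node 2→4 (fail-walked)  ** P5@[15:16]
i=17 'a': node 4→8 (fail-walked)
i=18 'c': node 8→9  ** P4@[18:18]
i=19 'a': node 9→10  ** P5@[18:19]
i=20 'c': node 10→11  ** P4@[20:20]
i=21 'a': node 11→12  ** P2@[16:21],P5@[20:21]
i=22 'c': node 12→13 (fail-walked)  ** P4@[22:22]
i=23 'a': node 13→4 (fail-walked)  ** P5@[22:23]
i=24 'c': node 4→13 (fail-walked)  ** P4@[24:24]
i=25 'c': node 13→14  ** P3@[23:25],P4@[25:25]
i=26 'a': node 14→4 (fail-walked)  ** P5@[25:26]
i=27 'c': node 4→13 (fail-walked)  ** P4@[27:27]
i=28 'a': node 13→4 (fail-walked)  ** P5@[27:28]
i=29 'c': node 4→13 (fail-walked)  ** P4@[29:29]
i=30 'a': node 13→4 (fail-walked)  ** P5@[29:30]
i=31 'c': node 4→13 (fail-walked)  ** P4@[31:31]
i=32 'c': node 13→14  ** P3@[30:32],P4@[32:32]
i=33 'b': node 14→1 (fail-walked)
i=34 'c': node 1→2  ** P0@[33:34],P4@[34:34]
i=35 'a': node 2→4 (fail-walked)  ** P5@[34:35]
i=36 'c': node 4→13 (fail-walked)  ** P4@[36:36]
i=37 'c': node 13→14  ** P3@[35:37],P4@[37:37]
i=38 'c': node 14→3 (fail-walked)  ** P4@[38:38]
i=39 'a': node 3→4  ** P5@[38:39]
i=40 'c': node 4→13 (fail-walked)  ** P4@[40:40]
i=41 'c': node 13→14  ** P3@[39:41],P4@[41:41]
i=42 'a': node 14→4 (fail-walked)  ** P5@[41:42]
i=43 'b': node 4→5
i=44 'b': node 5→6  ** P1@[41:44]
i=45 'c': node 6→2 (fail-walked)  ** P0@[44:45],P4@[45:45]
i=46 'a': node 2→4 (fail-walked)  ** P5@[45:46]
i=47 'a': node 4→8 (fail-walked)
i=48 'c': node 8→9  ** P4@[48:48]
i=49 'a': node 9→10  ** P5@[48:49]
i=50 'c': node 10→11  ** P4@[50:50]
i=51 'a': node 11→12  ** P2@[46:51],P5@[50:51]

Result: [[4,4],[5,5],[7,1],[10,4],[11,3],[11,4],[12,5],[14,1],[15,0],[15,4],[16,5],[18,4],[19,5],[20,4],[21,2],[21,5],[22,4],[23,5],[24,4],[25,3],[25,4],[26,5],[27,4],[28,5],[29,4],[30,5],[31,4],[32,3],[32,4],[34,0],[34,4],[35,5],[36,4],[37,3],[37,4],[38,4],[39,5],[40,4],[41,3],[41,4],[42,5],[44,1],[45,0],[45,4],[46,5],[48,4],[49,5],[50,4],[51,2],[51,5]]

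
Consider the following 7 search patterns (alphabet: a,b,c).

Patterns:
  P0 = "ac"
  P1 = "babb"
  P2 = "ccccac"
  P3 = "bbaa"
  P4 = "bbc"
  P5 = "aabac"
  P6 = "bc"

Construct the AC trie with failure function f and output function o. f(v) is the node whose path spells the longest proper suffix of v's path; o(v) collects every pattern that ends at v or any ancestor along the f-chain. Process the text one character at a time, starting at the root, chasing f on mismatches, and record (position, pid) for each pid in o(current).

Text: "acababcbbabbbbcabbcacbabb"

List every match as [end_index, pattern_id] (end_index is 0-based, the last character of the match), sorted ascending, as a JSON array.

Build automaton:
Trie nodes:
  0='ε' goto a→1 b→3 c→7
  1='a' goto a→17 c→2
  2='ac' goto ·  ←P0
  3='b' goto a→4 b→13 c→21
  4='ba' goto b→5
  5='bab' goto b→6
  6='babb' goto ·  ←P1
  7='c' goto c→8
  8='cc' goto c→9
  9='ccc' goto c→10
  10='cccc' goto a→11
  11='cccca' goto c→12
  12='ccccac' goto ·  ←P2
  13='bb' goto a→14 c→16
  14='bba' goto a→15
  15='bbaa' goto ·  ←P3
  16='bbc' goto ·  ←P4
  17='aa' goto b→18
  18='aab' goto a→19
  19='aaba' goto c→20
  20='aabac' goto ·  ←P5
  21='bc' goto ·  ←P6

Failure links (BFS by depth):
  n1('a'): parent n0 fail=0; on 'a' 0 → fail=0;  out ∅∪∅=∅
  n3('b'): parent n0 fail=0; on 'b' 0 → fail=0;  out ∅∪∅=∅
  n7('c'): parent n0 fail=0; on 'c' 0 → fail=0;  out ∅∪∅=∅
  n2('ac'): parent n1 fail=0; on 'c' 0 → fail=7;  out {0}∪∅={0}
  n4('ba'): parent n3 fail=0; on 'a' 0 → fail=1;  out ∅∪∅=∅
  n8('cc'): parent n7 fail=0; on 'c' 0 → fail=7;  out ∅∪∅=∅
  n13('bb'): parent n3 fail=0; on 'b' 0 → fail=3;  out ∅∪∅=∅
  n17('aa'): parent n1 fail=0; on 'a' 0 → fail=1;  out ∅∪∅=∅
  n21('bc'): parent n3 fail=0; on 'c' 0 → fail=7;  out {6}∪∅={6}
  n5('bab'): parent n4 fail=1; on 'b' 1→0 → fail=3;  out ∅∪∅=∅
  n9('ccc'): parent n8 fail=7; on 'c' 7 → fail=8;  out ∅∪∅=∅
  n14('bba'): parent n13 fail=3; on 'a' 3 → fail=4;  out ∅∪∅=∅
  n16('bbc'): parent n13 fail=3; on 'c' 3 → fail=21;  out {4}∪{6}={4,6}
  n18('aab'): parent n17 fail=1; on 'b' 1→0 → fail=3;  out ∅∪∅=∅
  n6('babb'): parent n5 fail=3; on 'b' 3 → fail=13;  out {1}∪∅={1}
  n10('cccc'): parent n9 fail=8; on 'c' 8 → fail=9;  out ∅∪∅=∅
  n15('bbaa'): parent n14 fail=4; on 'a' 4→1 → fail=17;  out {3}∪∅={3}
  n19('aaba'): parent n18 fail=3; on 'a' 3 → fail=4;  out ∅∪∅=∅
  n11('cccca'): parent n10 fail=9; on 'a' 9→8→7→0 → fail=1;  out ∅∪∅=∅
  n20('aabac'): parent n19 fail=4; on 'c' 4→1 → fail=2;  out {5}∪{0}={0,5}
  n12('ccccac'): parent n11 fail=1; on 'c' 1 → fail=2;  out {2}∪{0}={0,2}

Text stream:
[0] read 'a'  n0⇒n1
[1] read 'c'  n1⇒n2  ** P0@[0:1]
[2] read 'a'  n2⇒n1 ·f
[3] read 'b'  n1⇒n3 ·f
[4] read 'a'  n3⇒n4
[5] read 'b'  n4⇒n5
[6] read 'c'  n5⇒n21 ·f  ** P6@[5:6]
[7] read 'b'  n21⇒n3 ·f
[8] read 'b'  n3⇒n13
[9] read 'a'  n13⇒n14
[10] read 'b'  n14⇒n5 ·f
[11] read 'b'  n5⇒n6  ** P1@[8:11]
[12] read 'b'  n6⇒n13 ·f
[13] read 'b'  n13⇒n13 ·f
[14] read 'c'  n13⇒n16  ** P4@[12:14],P6@[13:14]
[15] read 'a'  n16⇒n1 ·f
[16] read 'b'  n1⇒n3 ·f
[17] read 'b'  n3⇒n13
[18] read 'c'  n13⇒n16  ** P4@[16:18],P6@[17:18]
[19] read 'a'  n16⇒n1 ·f
[20] read 'c'  n1⇒n2  ** P0@[19:20]
[21] read 'b'  n2⇒n3 ·f
[22] read 'a'  n3⇒n4
[23] read 'b'  n4⇒n5
[24] read 'b'  n5⇒n6  ** P1@[21:24]

Matches: [[1,0],[6,6],[11,1],[14,4],[14,6],[18,4],[18,6],[20,0],[24,1]]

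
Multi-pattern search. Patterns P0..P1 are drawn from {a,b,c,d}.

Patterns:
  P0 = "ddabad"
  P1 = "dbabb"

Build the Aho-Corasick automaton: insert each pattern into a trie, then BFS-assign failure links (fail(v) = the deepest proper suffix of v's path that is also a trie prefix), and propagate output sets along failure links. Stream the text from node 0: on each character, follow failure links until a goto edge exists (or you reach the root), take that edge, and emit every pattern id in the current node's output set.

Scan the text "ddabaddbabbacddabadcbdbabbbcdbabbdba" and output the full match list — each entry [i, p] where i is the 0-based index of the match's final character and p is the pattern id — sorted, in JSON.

Build:
Trie (insert patterns):
  0='ε' goto d→1
  1='d' goto b→7 d→2
  2='dd' goto a→3
  3='dda' goto b→4
  4='ddab' goto a→5
  5='ddaba' goto d→6
  6='ddabad' goto ·  [P0 ends]
  7='db' goto a→8
  8='dba' goto b→9
  9='dbab' goto b→10
  10='dbabb' goto ·  [P1 ends]

Failure links (BFS by depth):
  fail(1) 'd': from fail(0)=0 chase 'd': 0 ⇒ 0;  out=∅∪out(0)=∅
  fail(2) 'dd': from fail(1)=0 chase 'd': 0 ⇒ 1;  out=∅∪out(1)=∅
  fail(7) 'db': from fail(1)=0 chase 'b': 0 ⇒ 0;  out=∅∪out(0)=∅
  fail(3) 'dda': from fail(2)=1 chase 'a': 1→0 ⇒ 0;  out=∅∪out(0)=∅
  fail(8) 'dba': from fail(7)=0 chase 'a': 0 ⇒ 0;  out=∅∪out(0)=∅
  fail(4) 'ddab': from fail(3)=0 chase 'b': 0 ⇒ 0;  out=∅∪out(0)=∅
  fail(9) 'dbab': from fail(8)=0 chase 'b': 0 ⇒ 0;  out=∅∪out(0)=∅
  fail(5) 'ddaba': from fail(4)=0 chase 'a': 0 ⇒ 0;  out=∅∪out(0)=∅
  fail(10) 'dbabb': from fail(9)=0 chase 'b': 0 ⇒ 0;  out={1}∪out(0)={1}
  fail(6) 'ddabad': from fail(5)=0 chase 'd': 0 ⇒ 1;  out={0}∪out(1)={0}

Text stream:
[0] read 'd'  n0⇒n1
[1] read 'd'  n1⇒n2
[2] read 'a'  n2⇒n3
[3] read 'b'  n3⇒n4
[4] read 'a'  n4⇒n5
[5] read 'd'  n5⇒n6  emit P0@[0:5]
[6] read 'd'  n6⇒n2 ·f
[7] read 'b'  n2⇒n7 ·f
[8] read 'a'  n7⇒n8
[9] read 'b'  n8⇒n9
[10] read 'b'  n9⇒n10  emit P1@[6:10]
[11] read 'a'  n10⇒n0 ·f
[12] read 'c'  n0⇒n0
[13] read 'd'  n0⇒n1
[14] read 'd'  n1⇒n2
[15] read 'a'  n2⇒n3
[16] read 'b'  n3⇒n4
[17] read 'a'  n4⇒n5
[18] read 'd'  n5⇒n6  emit P0@[13:18]
[19] read 'c'  n6⇒n0 ·f
[20] read 'b'  n0⇒n0
[21] read 'd'  n0⇒n1
[22] read 'b'  n1⇒n7
[23] read 'a'  n7⇒n8
[24] read 'b'  n8⇒n9
[25] read 'b'  n9⇒n10  emit P1@[21:25]
[26] read 'b'  n10⇒n0 ·f
[27] read 'c'  n0⇒n0
[28] read 'd'  n0⇒n1
[29] read 'b'  n1⇒n7
[30] read 'a'  n7⇒n8
[31] read 'b'  n8⇒n9
[32] read 'b'  n9⇒n10  emit P1@[28:32]
[33] read 'd'  n10⇒n1 ·f
[34] read 'b'  n1⇒n7
[35] read 'a'  n7⇒n8

Matches: [[5,0],[10,1],[18,0],[25,1],[32,1]]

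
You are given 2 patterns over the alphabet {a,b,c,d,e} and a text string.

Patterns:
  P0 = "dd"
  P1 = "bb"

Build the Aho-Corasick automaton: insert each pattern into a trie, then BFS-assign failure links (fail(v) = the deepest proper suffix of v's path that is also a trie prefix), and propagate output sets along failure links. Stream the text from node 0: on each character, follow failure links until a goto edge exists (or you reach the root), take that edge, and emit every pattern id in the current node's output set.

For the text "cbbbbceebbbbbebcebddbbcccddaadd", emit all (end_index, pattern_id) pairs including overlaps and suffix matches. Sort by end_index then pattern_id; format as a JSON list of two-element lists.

Construct AC machine:
Trie nodes:
  0='ε' goto b→3 d→1
  1='d' goto d→2
  2='dd' goto ·  ←P0
  3='b' goto b→4
  4='bb' goto ·  ←P1

Failure links (BFS by depth):
  n1('d'): parent n0 fail=0; on 'd' 0 → fail=0;  out ∅∪∅=∅
  n3('b'): parent n0 fail=0; on 'b' 0 → fail=0;  out ∅∪∅=∅
  n2('dd'): parent n1 fail=0; on 'd' 0 → fail=1;  out {0}∪∅={0}
  n4('bb'): parent n3 fail=0; on 'b' 0 → fail=3;  out {1}∪∅={1}

Text stream:
[0] read 'c'  n0⇒n0
[1] read 'b'  n0⇒n3
[2] read 'b'  n3⇒n4  ** P1@[1:2]
[3] read 'b'  n4⇒n4 ·f  ** P1@[2:3]
[4] read 'b'  n4⇒n4 ·f  ** P1@[3:4]
[5] read 'c'  n4⇒n0 ·f
[6] read 'e'  n0⇒n0
[7] read 'e'  n0⇒n0
[8] read 'b'  n0⇒n3
[9] read 'b'  n3⇒n4  ** P1@[8:9]
[10] read 'b'  n4⇒n4 ·f  ** P1@[9:10]
[11] read 'b'  n4⇒n4 ·f  ** P1@[10:11]
[12] read 'b'  n4⇒n4 ·f  ** P1@[11:12]
[13] read 'e'  n4⇒n0 ·f
[14] read 'b'  n0⇒n3
[15] read 'c'  n3⇒n0 ·f
[16] read 'e'  n0⇒n0
[17] read 'b'  n0⇒n3
[18] read 'd'  n3⇒n1 ·f
[19] read 'd'  n1⇒n2  ** P0@[18:19]
[20] read 'b'  n2⇒n3 ·f
[21] read 'b'  n3⇒n4  ** P1@[20:21]
[22] read 'c'  n4⇒n0 ·f
[23] read 'c'  n0⇒n0
[24] read 'c'  n0⇒n0
[25] read 'd'  n0⇒n1
[26] read 'd'  n1⇒n2  ** P0@[25:26]
[27] read 'a'  n2⇒n0 ·f
[28] read 'a'  n0⇒n0
[29] read 'd'  n0⇒n1
[30] read 'd'  n1⇒n2  ** P0@[29:30]

Matches: [[2,1],[3,1],[4,1],[9,1],[10,1],[11,1],[12,1],[19,0],[21,1],[26,0],[30,0]]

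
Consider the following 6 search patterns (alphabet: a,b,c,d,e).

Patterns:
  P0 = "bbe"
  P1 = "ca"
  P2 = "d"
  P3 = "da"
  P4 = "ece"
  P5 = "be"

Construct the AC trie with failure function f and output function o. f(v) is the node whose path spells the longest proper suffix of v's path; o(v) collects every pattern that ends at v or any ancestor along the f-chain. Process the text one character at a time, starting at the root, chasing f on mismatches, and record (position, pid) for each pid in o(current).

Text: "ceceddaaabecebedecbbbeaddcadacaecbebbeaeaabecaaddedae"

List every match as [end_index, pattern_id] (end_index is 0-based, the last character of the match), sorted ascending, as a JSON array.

Construct AC machine:
Trie nodes:
  0='ε' goto b→1 c→4 d→6 e→8
  1='b' goto b→2 e→11
  2='bb' goto e→3
  3='bbe' goto ·  ←P0
  4='c' goto a→5
  5='ca' goto ·  ←P1
  6='d' goto a→7  ←P2
  7='da' goto ·  ←P3
  8='e' goto c→9
  9='ec' goto e→10
  10='ece' goto ·  ←P4
  11='be' goto ·  ←P5

BFS fail/out derivation:
  n1('b'): parent n0 fail=0; on 'b' 0 → fail=0;  out ∅∪∅=∅
  n4('c'): parent n0 fail=0; on 'c' 0 → fail=0;  out ∅∪∅=∅
  n6('d'): parent n0 fail=0; on 'd' 0 → fail=0;  out {2}∪∅={2}
  n8('e'): parent n0 fail=0; on 'e' 0 → fail=0;  out ∅∪∅=∅
  n2('bb'): parent n1 fail=0; on 'b' 0 → fail=1;  out ∅∪∅=∅
  n5('ca'): parent n4 fail=0; on 'a' 0 → fail=0;  out {1}∪∅={1}
  n7('da'): parent n6 fail=0; on 'a' 0 → fail=0;  out {3}∪∅={3}
  n9('ec'): parent n8 fail=0; on 'c' 0 → fail=4;  out ∅∪∅=∅
  n11('be'): parent n1 fail=0; on 'e' 0 → fail=8;  out {5}∪∅={5}
  n3('bbe'): parent n2 fail=1; on 'e' 1 → fail=11;  out {0}∪{5}={0,5}
  n10('ece'): parent n9 fail=4; on 'e' 4→0 → fail=8;  out {4}∪∅={4}

Run:
[0] read 'c'  n0⇒n4
[1] read 'e'  n4⇒n8 (fail-walked)
[2] read 'c'  n8⇒n9
[3] read 'e'  n9⇒n10  emit P4@[1:3]
[4] read 'd'  n10⇒n6 (fail-walked)  emit P2@[4:4]
[5] read 'd'  n6⇒n6 (fail-walked)  emit P2@[5:5]
[6] read 'a'  n6⇒n7  emit P3@[5:6]
[7] read 'a'  n7⇒n0 (fail-walked)
[8] read 'a'  n0⇒n0
[9] read 'b'  n0⇒n1
[10] read 'e'  n1⇒n11  emit P5@[9:10]
[11] read 'c'  n11⇒n9 (fail-walked)
[12] read 'e'  n9⇒n10  emit P4@[10:12]
[13] read 'b'  n10⇒n1 (fail-walked)
[14] read 'e'  n1⇒n11  emit P5@[13:14]
[15] read 'd'  n11⇒n6 (fail-walked)  emit P2@[15:15]
[16] read 'e'  n6⇒n8 (fail-walked)
[17] read 'c'  n8⇒n9
[18] read 'b'  n9⇒n1 (fail-walked)
[19] read 'b'  n1⇒n2
[20] read 'b'  n2⇒n2 (fail-walked)
[21] read 'e'  n2⇒n3  emit P0@[19:21],P5@[20:21]
[22] read 'a'  n3⇒n0 (fail-walked)
[23] read 'd'  n0⇒n6  emit P2@[23:23]
[24] read 'd'  n6⇒n6 (fail-walked)  emit P2@[24:24]
[25] read 'c'  n6⇒n4 (fail-walked)
[26] read 'a'  n4⇒n5  emit P1@[25:26]
[27] read 'd'  n5⇒n6 (fail-walked)  emit P2@[27:27]
[28] read 'a'  n6⇒n7  emit P3@[27:28]
[29] read 'c'  n7⇒n4 (fail-walked)
[30] read 'a'  n4⇒n5  emit P1@[29:30]
[31] read 'e'  n5⇒n8 (fail-walked)
[32] read 'c'  n8⇒n9
[33] read 'b'  n9⇒n1 (fail-walked)
[34] read 'e'  n1⇒n11  emit P5@[33:34]
[35] read 'b'  n11⇒n1 (fail-walked)
[36] read 'b'  n1⇒n2
[37] read 'e'  n2⇒n3  emit P0@[35:37],P5@[36:37]
[38] read 'a'  n3⇒n0 (fail-walked)
[39] read 'e'  n0⇒n8
[40] read 'a'  n8⇒n0 (fail-walked)
[41] read 'a'  n0⇒n0
[42] read 'b'  n0⇒n1
[43] read 'e'  n1⇒n11  emit P5@[42:43]
[44] read 'c'  n11⇒n9 (fail-walked)
[45] read 'a'  n9⇒n5 (fail-walked)  emit P1@[44:45]
[46] read 'a'  n5⇒n0 (fail-walked)
[47] read 'd'  n0⇒n6  emit P2@[47:47]
[48] read 'd'  n6⇒n6 (fail-walked)  emit P2@[48:48]
[49] read 'e'  n6⇒n8 (fail-walked)
[50] read 'd'  n8⇒n6 (fail-walked)  emit P2@[50:50]
[51] read 'a'  n6⇒n7  emit P3@[50:51]
[52] read 'e'  n7⇒n8 (fail-walked)

All matches (sorted): [[3,4],[4,2],[5,2],[6,3],[10,5],[12,4],[14,5],[15,2],[21,0],[21,5],[23,2],[24,2],[26,1],[27,2],[28,3],[30,1],[34,5],[37,0],[37,5],[43,5],[45,1],[47,2],[48,2],[50,2],[51,3]]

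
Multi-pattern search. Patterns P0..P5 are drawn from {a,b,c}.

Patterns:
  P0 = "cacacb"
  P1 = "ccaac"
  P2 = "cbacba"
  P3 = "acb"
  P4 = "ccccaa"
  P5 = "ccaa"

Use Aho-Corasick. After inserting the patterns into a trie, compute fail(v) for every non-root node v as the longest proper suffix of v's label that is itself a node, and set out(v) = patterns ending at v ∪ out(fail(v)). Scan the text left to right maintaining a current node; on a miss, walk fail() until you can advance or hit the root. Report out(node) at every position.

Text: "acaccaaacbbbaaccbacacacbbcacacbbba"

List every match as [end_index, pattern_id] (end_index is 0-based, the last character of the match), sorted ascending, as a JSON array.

Construct AC machine:
Trie nodes:
  0='ε' goto a→16 c→1
  1='c' goto a→2 b→11 c→7
  2='ca' goto c→3
  3='cac' goto a→4
  4='caca' goto c→5
  5='cacac' goto b→6
  6='cacacb' goto ·  ←P0
  7='cc' goto a→8 c→19
  8='cca' goto a→9
  9='ccaa' goto c→10  ←P5
  10='ccaac' goto ·  ←P1
  11='cb' goto a→12
  12='cba' goto c→13
  13='cbac' goto b→14
  14='cbacb' goto a→15
  15='cbacba' goto ·  ←P2
  16='a' goto c→17
  17='ac' goto b→18
  18='acb' goto ·  ←P3
  19='ccc' goto c→20
  20='cccc' goto a→21
  21='cccca' goto a→22
  22='ccccaa' goto ·  ←P4

Failure links (BFS by depth):
  fail(1) 'c': from fail(0)=0 chase 'c': 0 ⇒ 0;  out=∅∪out(0)=∅
  fail(16) 'a': from fail(0)=0 chase 'a': 0 ⇒ 0;  out=∅∪out(0)=∅
  fail(2) 'ca': from fail(1)=0 chase 'a': 0 ⇒ 16;  out=∅∪out(16)=∅
  fail(7) 'cc': from fail(1)=0 chase 'c': 0 ⇒ 1;  out=∅∪out(1)=∅
  fail(11) 'cb': from fail(1)=0 chase 'b': 0 ⇒ 0;  out=∅∪out(0)=∅
  fail(17) 'ac': from fail(16)=0 chase 'c': 0 ⇒ 1;  out=∅∪out(1)=∅
  fail(3) 'cac': from fail(2)=16 chase 'c': 16 ⇒ 17;  out=∅∪out(17)=∅
  fail(8) 'cca': from fail(7)=1 chase 'a': 1 ⇒ 2;  out=∅∪out(2)=∅
  fail(12) 'cba': from fail(11)=0 chase 'a': 0 ⇒ 16;  out=∅∪out(16)=∅
  fail(18) 'acb': from fail(17)=1 chase 'b': 1 ⇒ 11;  out={3}∪out(11)={3}
  fail(19) 'ccc': from fail(7)=1 chase 'c': 1 ⇒ 7;  out=∅∪out(7)=∅
  fail(4) 'caca': from fail(3)=17 chase 'a': 17→1 ⇒ 2;  out=∅∪out(2)=∅
  fail(9) 'ccaa': from fail(8)=2 chase 'a': 2→16→0 ⇒ 16;  out={5}∪out(16)={5}
  fail(13) 'cbac': from fail(12)=16 chase 'c': 16 ⇒ 17;  out=∅∪out(17)=∅
  fail(20) 'cccc': from fail(19)=7 chase 'c': 7 ⇒ 19;  out=∅∪out(19)=∅
  fail(5) 'cacac': from fail(4)=2 chase 'c': 2 ⇒ 3;  out=∅∪out(3)=∅
  fail(10) 'ccaac': from fail(9)=16 chase 'c': 16 ⇒ 17;  out={1}∪out(17)={1}
  fail(14) 'cbacb': from fail(13)=17 chase 'b': 17 ⇒ 18;  out=∅∪out(18)={3}
  fail(21) 'cccca': from fail(20)=19 chase 'a': 19→7 ⇒ 8;  out=∅∪out(8)=∅
  fail(6) 'cacacb': from fail(5)=3 chase 'b': 3→17 ⇒ 18;  out={0}∪out(18)={0,3}
  fail(15) 'cbacba': from fail(14)=18 chase 'a': 18→11 ⇒ 12;  out={2}∪out(12)={2}
  fail(22) 'ccccaa': from fail(21)=8 chase 'a': 8 ⇒ 9;  out={4}∪out(9)={4,5}

Scan:
[0] read 'a'  n0⇒n16
[1] read 'c'  n16⇒n17
[2] read 'a'  n17⇒n2 (fail-walked)
[3] read 'c'  n2⇒n3
[4] read 'c'  n3⇒n7 (fail-walked)
[5] read 'a'  n7⇒n8
[6] read 'a'  n8⇒n9  ** P5@[3:6]
[7] read 'a'  n9⇒n16 (fail-walked)
[8] read 'c'  n16⇒n17
[9] read 'b'  n17⇒n18  ** P3@[7:9]
[10] read 'b'  n18⇒n0 (fail-walked)
[11] read 'b'  n0⇒n0
[12] read 'a'  n0⇒n16
[13] read 'a'  n16⇒n16 (fail-walked)
[14] read 'c'  n16⇒n17
[15] read 'c'  n17⇒n7 (fail-walked)
[16] read 'b'  n7⇒n11 (fail-walked)
[17] read 'a'  n11⇒n12
[18] read 'c'  n12⇒n13
[19] read 'a'  n13⇒n2 (fail-walked)
[20] read 'c'  n2⇒n3
[21] read 'a'  n3⇒n4
[22] read 'c'  n4⇒n5
[23] read 'b'  n5⇒n6  ** P0@[18:23],P3@[21:23]
[24] read 'b'  n6⇒n0 (fail-walked)
[25] read 'c'  n0⇒n1
[26] read 'a'  n1⇒n2
[27] read 'c'  n2⇒n3
[28] read 'a'  n3⇒n4
[29] read 'c'  n4⇒n5
[30] read 'b'  n5⇒n6  ** P0@[25:30],P3@[28:30]
[31] read 'b'  n6⇒n0 (fail-walked)
[32] read 'b'  n0⇒n0
[33] read 'a'  n0⇒n16

All matches (sorted): [[6,5],[9,3],[23,0],[23,3],[30,0],[30,3]]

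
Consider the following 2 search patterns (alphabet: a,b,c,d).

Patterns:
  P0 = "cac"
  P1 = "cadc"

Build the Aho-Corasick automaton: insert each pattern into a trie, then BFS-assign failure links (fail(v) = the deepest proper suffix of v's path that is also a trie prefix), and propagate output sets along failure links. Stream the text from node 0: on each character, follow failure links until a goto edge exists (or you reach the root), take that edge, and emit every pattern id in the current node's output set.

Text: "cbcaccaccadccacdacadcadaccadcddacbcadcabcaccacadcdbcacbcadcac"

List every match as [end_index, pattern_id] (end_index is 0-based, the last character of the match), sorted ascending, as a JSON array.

Construct AC machine:
Trie (insert patterns):
  0='ε' goto c→1
  1='c' goto a→2
  2='ca' goto c→3 d→4
  3='cac' goto ·  [P0 ends]
  4='cad' goto c→5
  5='cadc' goto ·  [P1 ends]

BFS fail/out derivation:
  fail(1) 'c': from fail(0)=0 chase 'c': 0 ⇒ 0;  out=∅∪out(0)=∅
  fail(2) 'ca': from fail(1)=0 chase 'a': 0 ⇒ 0;  out=∅∪out(0)=∅
  fail(3) 'cac': from fail(2)=0 chase 'c': 0 ⇒ 1;  out={0}∪out(1)={0}
  fail(4) 'cad': from fail(2)=0 chase 'd': 0 ⇒ 0;  out=∅∪out(0)=∅
  fail(5) 'cadc': from fail(4)=0 chase 'c': 0 ⇒ 1;  out={1}∪out(1)={1}

Text stream:
pos 0 'c': at 1
pos 1 'b': at 0 (via fail)
pos 2 'c': at 1
pos 3 'a': at 2
pos 4 'c': at 3  emit P0@[2:4]
pos 5 'c': at 1 (via fail)
pos 6 'a': at 2
pos 7 'c': at 3  emit P0@[5:7]
pos 8 'c': at 1 (via fail)
pos 9 'a': at 2
pos 10 'd': at 4
pos 11 'c': at 5  emit P1@[8:11]
pos 12 'c': at 1 (via fail)
pos 13 'a': at 2
pos 14 'c': at 3  emit P0@[12:14]
pos 15 'd': at 0 (via fail)
pos 16 'a': at 0
pos 17 'c': at 1
pos 18 'a': at 2
pos 19 'd': at 4
pos 20 'c': at 5  emit P1@[17:20]
pos 21 'a': at 2 (via fail)
pos 22 'd': at 4
pos 23 'a': at 0 (via fail)
pos 24 'c': at 1
pos 25 'c': at 1 (via fail)
pos 26 'a': at 2
pos 27 'd': at 4
pos 28 'c': at 5  emit P1@[25:28]
pos 29 'd': at 0 (via fail)
pos 30 'd': at 0
pos 31 'a': at 0
pos 32 'c': at 1
pos 33 'b': at 0 (via fail)
pos 34 'c': at 1
pos 35 'a': at 2
pos 36 'd': at 4
pos 37 'c': at 5  emit P1@[34:37]
pos 38 'a': at 2 (via fail)
pos 39 'b': at 0 (via fail)
pos 40 'c': at 1
pos 41 'a': at 2
pos 42 'c': at 3  emit P0@[40:42]
pos 43 'c': at 1 (via fail)
pos 44 'a': at 2
pos 45 'c': at 3  emit P0@[43:45]
pos 46 'a': at 2 (via fail)
pos 47 'd': at 4
pos 48 'c': at 5  emit P1@[45:48]
pos 49 'd': at 0 (via fail)
pos 50 'b': at 0
pos 51 'c': at 1
pos 52 'a': at 2
pos 53 'c': at 3  emit P0@[51:53]
pos 54 'b': at 0 (via fail)
pos 55 'c': at 1
pos 56 'a': at 2
pos 57 'd': at 4
pos 58 'c': at 5  emit P1@[55:58]
pos 59 'a': at 2 (via fail)
pos 60 'c': at 3  emit P0@[58:60]

Result: [[4,0],[7,0],[11,1],[14,0],[20,1],[28,1],[37,1],[42,0],[45,0],[48,1],[53,0],[58,1],[60,0]]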